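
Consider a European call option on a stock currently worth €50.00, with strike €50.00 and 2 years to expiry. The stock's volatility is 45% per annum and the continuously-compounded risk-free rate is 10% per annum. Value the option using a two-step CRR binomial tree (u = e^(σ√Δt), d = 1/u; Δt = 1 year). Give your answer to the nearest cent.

€15.08

CRR parameters: u = e^(σ√Δt) = e^(0.45·√1) = 1.5683, d = 1/u = 0.6376
Per-period rate: rΔt = 0.1·1 = 0.1, so R = e^0.1 = 1.1052
Risk-neutral probability p = (e^0.1 − 0.6376)/(1.5683 − 0.6376) = 0.4675/0.9307 = 0.5024
Terminal stock prices: S_uu = 123, S_ud = 50, S_dd = 20.33
Terminal payoffs (S − K): max(72.98, 0) = 72.98, max(0, 0) = 0, max(-29.67, 0) = 0
Node u (S = 78.42): V_u = e^(−0.1)·[0.5024·72.9802 + 0.4976·0.0000] = 33.1737
Node d (S = 31.88): V_d = e^(−0.1)·[0.5024·0.0000 + 0.4976·0.0000] = 0.0000
Node 0 (S = 50): V_0 = e^(−0.1)·[0.5024·33.1737 + 0.4976·0.0000] = 15.0794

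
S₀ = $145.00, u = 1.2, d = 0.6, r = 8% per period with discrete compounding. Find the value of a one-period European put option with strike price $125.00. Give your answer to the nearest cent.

$7.04

Risk-neutral probability p = (1 + 0.08 − 0.6)/(1.2 − 0.6) = 0.4800/0.6000 = 0.8000
Terminal stock prices: S_u = 174, S_d = 87
Terminal payoffs (K − S): max(-49, 0) = 0, max(38, 0) = 38
Node 0 (S = 145): V_0 = 1/1.08·[0.8000·0.0000 + 0.2000·38.0000] = 7.0370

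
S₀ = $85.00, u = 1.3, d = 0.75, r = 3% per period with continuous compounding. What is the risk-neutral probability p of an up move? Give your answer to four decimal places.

p = 0.5099

Risk-neutral probability p = (e^0.03 − 0.75)/(1.3 − 0.75) = 0.2805/0.5500 = 0.5099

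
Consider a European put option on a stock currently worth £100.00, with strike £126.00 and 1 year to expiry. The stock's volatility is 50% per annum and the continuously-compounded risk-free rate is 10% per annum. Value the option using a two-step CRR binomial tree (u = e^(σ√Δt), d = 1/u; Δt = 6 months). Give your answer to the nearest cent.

CRR parameters: u = e^(σ√Δt) = e^(0.5·√0.5) = 1.4241, d = 1/u = 0.7022
Per-period rate: rΔt = 0.1·0.5 = 0.05, so R = e^0.05 = 1.0513
Risk-neutral probability p = (e^0.05 − 0.7022)/(1.4241 − 0.7022) = 0.3491/0.7219 = 0.4835
Terminal stock prices: S_uu = 202.8, S_ud = 100, S_dd = 49.31
Terminal payoffs (K − S): max(-76.81, 0) = 0, max(26, 0) = 26, max(76.69, 0) = 76.69
Node u (S = 142.4): V_u = e^(−0.05)·[0.4835·0.0000 + 0.5165·26.0000] = 12.7731
Node d (S = 70.22): V_d = e^(−0.05)·[0.4835·26.0000 + 0.5165·76.6931] = 49.6361
Node 0 (S = 100): V_0 = e^(−0.05)·[0.4835·12.7731 + 0.5165·49.6361] = 30.2599

£30.26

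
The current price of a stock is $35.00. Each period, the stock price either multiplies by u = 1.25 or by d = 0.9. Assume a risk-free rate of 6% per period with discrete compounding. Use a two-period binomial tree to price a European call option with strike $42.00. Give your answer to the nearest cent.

$2.36

Risk-neutral probability p = (1 + 0.06 − 0.9)/(1.25 − 0.9) = 0.1600/0.3500 = 0.4571
Terminal stock prices: S_uu = 54.69, S_ud = 39.38, S_dd = 28.35
Terminal payoffs (S − K): max(12.69, 0) = 12.69, max(-2.625, 0) = 0, max(-13.65, 0) = 0
Node u (S = 43.75): V_u = 1/1.06·[0.4571·12.6875 + 0.5429·0.0000] = 5.4717
Node d (S = 31.5): V_d = 1/1.06·[0.4571·0.0000 + 0.5429·0.0000] = 0.0000
Node 0 (S = 35): V_0 = 1/1.06·[0.4571·5.4717 + 0.5429·0.0000] = 2.3598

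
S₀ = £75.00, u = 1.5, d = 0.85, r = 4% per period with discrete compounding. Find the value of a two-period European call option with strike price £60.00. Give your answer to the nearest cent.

£22.22

Risk-neutral probability p = (1 + 0.04 − 0.85)/(1.5 − 0.85) = 0.1900/0.6500 = 0.2923
Terminal stock prices: S_uu = 168.8, S_ud = 95.62, S_dd = 54.19
Terminal payoffs (S − K): max(108.8, 0) = 108.8, max(35.62, 0) = 35.62, max(-5.813, 0) = 0
Node u (S = 112.5): V_u = 1/1.04·[0.2923·108.7500 + 0.7077·35.6250] = 54.8077
Node d (S = 63.75): V_d = 1/1.04·[0.2923·35.6250 + 0.7077·0.0000] = 10.0129
Node 0 (S = 75): V_0 = 1/1.04·[0.2923·54.8077 + 0.7077·10.0129] = 22.2181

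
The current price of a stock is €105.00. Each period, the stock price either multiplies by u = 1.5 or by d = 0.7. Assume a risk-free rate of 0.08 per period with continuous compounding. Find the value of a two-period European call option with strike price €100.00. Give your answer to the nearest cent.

Risk-neutral probability p = (e^0.08 − 0.7)/(1.5 − 0.7) = 0.3833/0.8000 = 0.4791
Terminal stock prices: S_uu = 236.2, S_ud = 110.2, S_dd = 51.45
Terminal payoffs (S − K): max(136.2, 0) = 136.2, max(10.25, 0) = 10.25, max(-48.55, 0) = 0
Node u (S = 157.5): V_u = e^(−0.08)·[0.4791·136.2500 + 0.5209·10.2500] = 65.1884
Node d (S = 73.5): V_d = e^(−0.08)·[0.4791·10.2500 + 0.5209·0.0000] = 4.5333
Node 0 (S = 105): V_0 = e^(−0.08)·[0.4791·65.1884 + 0.5209·4.5333] = 31.0109

€31.01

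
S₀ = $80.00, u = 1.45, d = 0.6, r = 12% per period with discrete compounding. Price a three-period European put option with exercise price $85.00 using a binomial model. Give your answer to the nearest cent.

Risk-neutral probability p = (1 + 0.12 − 0.6)/(1.45 − 0.6) = 0.5200/0.8500 = 0.6118
Terminal stock prices: S_uuu = 243.9, S_uud = 100.9, S_udd = 41.76, S_ddd = 17.28
Terminal payoffs (K − S): max(-158.9, 0) = 0, max(-15.92, 0) = 0, max(43.24, 0) = 43.24, max(67.72, 0) = 67.72
Node uu (S = 168.2): V_uu = 1/1.12·[0.6118·0.0000 + 0.3882·0.0000] = 0.0000
Node ud (S = 69.6): V_ud = 1/1.12·[0.6118·0.0000 + 0.3882·43.2400] = 14.9887
Node dd (S = 28.8): V_dd = 1/1.12·[0.6118·43.2400 + 0.3882·67.7200] = 47.0929
Node u (S = 116): V_u = 1/1.12·[0.6118·0.0000 + 0.3882·14.9887] = 5.1956
Node d (S = 48): V_d = 1/1.12·[0.6118·14.9887 + 0.3882·47.0929] = 24.5113
Node 0 (S = 80): V_0 = 1/1.12·[0.6118·5.1956 + 0.3882·24.5113] = 11.3345

$11.33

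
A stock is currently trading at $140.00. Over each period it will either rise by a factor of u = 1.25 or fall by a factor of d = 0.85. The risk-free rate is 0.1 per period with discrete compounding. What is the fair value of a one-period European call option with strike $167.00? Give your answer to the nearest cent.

$4.55

Risk-neutral probability p = (1 + 0.1 − 0.85)/(1.25 − 0.85) = 0.2500/0.4000 = 0.6250
Terminal stock prices: S_u = 175, S_d = 119
Terminal payoffs (S − K): max(8, 0) = 8, max(-48, 0) = 0
Node 0 (S = 140): V_0 = 1/1.1·[0.6250·8.0000 + 0.3750·0.0000] = 4.5455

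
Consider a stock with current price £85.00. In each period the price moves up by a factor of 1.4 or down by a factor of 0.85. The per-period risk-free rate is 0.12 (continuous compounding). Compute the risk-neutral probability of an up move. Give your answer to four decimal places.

p = 0.5045

Risk-neutral probability p = (e^0.12 − 0.85)/(1.4 − 0.85) = 0.2775/0.5500 = 0.5045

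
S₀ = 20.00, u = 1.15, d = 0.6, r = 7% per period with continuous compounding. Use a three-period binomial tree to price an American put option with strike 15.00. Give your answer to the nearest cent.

Risk-neutral probability p = (e^0.07 − 0.6)/(1.15 − 0.6) = 0.4725/0.5500 = 0.8591
Terminal stock prices: S_uuu = 30.42, S_uud = 15.87, S_udd = 8.28, S_ddd = 4.32
Terminal payoffs (K − S): max(-15.42, 0) = 0, max(-0.87, 0) = 0, max(6.72, 0) = 6.72, max(10.68, 0) = 10.68
Node uu (S = 26.45): continuation = e^(−0.07)·[0.8591·0.0000 + 0.1409·0.0000] = 0.0000; exercise value = 0.0000 ≤ continuation, so V_uu = 0.0000
Node ud (S = 13.8): continuation = e^(−0.07)·[0.8591·0.0000 + 0.1409·6.7200] = 0.8828; exercise value = 1.2000 > continuation, so V_ud = 1.2000 (exercise)
Node dd (S = 7.2): continuation = e^(−0.07)·[0.8591·6.7200 + 0.1409·10.6800] = 6.7859; exercise value = 7.8000 > continuation, so V_dd = 7.8000 (exercise)
Node u (S = 23): continuation = e^(−0.07)·[0.8591·0.0000 + 0.1409·1.2000] = 0.1576; exercise value = 0.0000 ≤ continuation, so V_u = 0.1576
Node d (S = 12): continuation = e^(−0.07)·[0.8591·1.2000 + 0.1409·7.8000] = 1.9859; exercise value = 3.0000 > continuation, so V_d = 3.0000 (exercise)
Node 0 (S = 20): continuation = e^(−0.07)·[0.8591·0.1576 + 0.1409·3.0000] = 0.5204; exercise value = 0.0000 ≤ continuation, so V_0 = 0.5204

0.52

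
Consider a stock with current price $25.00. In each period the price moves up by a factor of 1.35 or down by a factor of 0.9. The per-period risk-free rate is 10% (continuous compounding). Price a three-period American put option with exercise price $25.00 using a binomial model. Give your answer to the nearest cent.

$1.23

Risk-neutral probability p = (e^0.1 − 0.9)/(1.35 − 0.9) = 0.2052/0.4500 = 0.4559
Terminal stock prices: S_uuu = 61.51, S_uud = 41.01, S_udd = 27.34, S_ddd = 18.23
Terminal payoffs (K − S): max(-36.51, 0) = 0, max(-16.01, 0) = 0, max(-2.338, 0) = 0, max(6.775, 0) = 6.775
Node uu (S = 45.56): continuation = e^(−0.1)·[0.4559·0.0000 + 0.5441·0.0000] = 0.0000; exercise value = 0.0000 ≤ continuation, so V_uu = 0.0000
Node ud (S = 30.38): continuation = e^(−0.1)·[0.4559·0.0000 + 0.5441·0.0000] = 0.0000; exercise value = 0.0000 ≤ continuation, so V_ud = 0.0000
Node dd (S = 20.25): continuation = e^(−0.1)·[0.4559·0.0000 + 0.5441·6.7750] = 3.3353; exercise value = 4.7500 > continuation, so V_dd = 4.7500 (exercise)
Node u (S = 33.75): continuation = e^(−0.1)·[0.4559·0.0000 + 0.5441·0.0000] = 0.0000; exercise value = 0.0000 ≤ continuation, so V_u = 0.0000
Node d (S = 22.5): continuation = e^(−0.1)·[0.4559·0.0000 + 0.5441·4.7500] = 2.3384; exercise value = 2.5000 > continuation, so V_d = 2.5000 (exercise)
Node 0 (S = 25): continuation = e^(−0.1)·[0.4559·0.0000 + 0.5441·2.5000] = 1.2307; exercise value = 0.0000 ≤ continuation, so V_0 = 1.2307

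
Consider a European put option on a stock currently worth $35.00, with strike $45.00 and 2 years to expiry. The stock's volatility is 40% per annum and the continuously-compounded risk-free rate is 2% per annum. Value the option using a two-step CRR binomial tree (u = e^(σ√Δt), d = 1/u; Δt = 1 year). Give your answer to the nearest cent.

CRR parameters: u = e^(σ√Δt) = e^(0.4·√1) = 1.4918, d = 1/u = 0.6703
Per-period rate: rΔt = 0.02·1 = 0.02, so R = e^0.02 = 1.0202
Risk-neutral probability p = (e^0.02 − 0.6703)/(1.4918 − 0.6703) = 0.3499/0.8215 = 0.4259
Terminal stock prices: S_uu = 77.89, S_ud = 35, S_dd = 15.73
Terminal payoffs (K − S): max(-32.89, 0) = 0, max(10, 0) = 10, max(29.27, 0) = 29.27
Node u (S = 52.21): V_u = e^(−0.02)·[0.4259·0.0000 + 0.5741·10.0000] = 5.6273
Node d (S = 23.46): V_d = e^(−0.02)·[0.4259·10.0000 + 0.5741·29.2735] = 20.6477
Node 0 (S = 35): V_0 = e^(−0.02)·[0.4259·5.6273 + 0.5741·20.6477] = 13.9683

$13.97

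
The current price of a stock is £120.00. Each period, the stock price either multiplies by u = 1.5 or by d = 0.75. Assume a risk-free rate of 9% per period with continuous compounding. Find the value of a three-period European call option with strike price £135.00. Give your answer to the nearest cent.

£37.53

Risk-neutral probability p = (e^0.09 − 0.75)/(1.5 − 0.75) = 0.3442/0.7500 = 0.4589
Terminal stock prices: S_uuu = 405, S_uud = 202.5, S_udd = 101.2, S_ddd = 50.62
Terminal payoffs (S − K): max(270, 0) = 270, max(67.5, 0) = 67.5, max(-33.75, 0) = 0, max(-84.38, 0) = 0
Node uu (S = 270): V_uu = e^(−0.09)·[0.4589·270.0000 + 0.5411·67.5000] = 146.6193
Node ud (S = 135): V_ud = e^(−0.09)·[0.4589·67.5000 + 0.5411·0.0000] = 28.3096
Node dd (S = 67.5): V_dd = e^(−0.09)·[0.4589·0.0000 + 0.5411·0.0000] = 0.0000
Node u (S = 180): V_u = e^(−0.09)·[0.4589·146.6193 + 0.5411·28.3096] = 75.4924
Node d (S = 90): V_d = e^(−0.09)·[0.4589·28.3096 + 0.5411·0.0000] = 11.8731
Node 0 (S = 120): V_0 = e^(−0.09)·[0.4589·75.4924 + 0.5411·11.8731] = 37.5333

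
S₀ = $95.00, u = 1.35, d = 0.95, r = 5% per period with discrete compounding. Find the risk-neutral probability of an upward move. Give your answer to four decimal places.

p = 0.2500

Risk-neutral probability p = (1 + 0.05 − 0.95)/(1.35 − 0.95) = 0.1000/0.4000 = 0.2500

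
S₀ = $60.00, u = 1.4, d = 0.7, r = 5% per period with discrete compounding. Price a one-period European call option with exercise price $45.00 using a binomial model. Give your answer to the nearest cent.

$18.57

Risk-neutral probability p = (1 + 0.05 − 0.7)/(1.4 − 0.7) = 0.3500/0.7000 = 0.5000
Terminal stock prices: S_u = 84, S_d = 42
Terminal payoffs (S − K): max(39, 0) = 39, max(-3, 0) = 0
Node 0 (S = 60): V_0 = 1/1.05·[0.5000·39.0000 + 0.5000·0.0000] = 18.5714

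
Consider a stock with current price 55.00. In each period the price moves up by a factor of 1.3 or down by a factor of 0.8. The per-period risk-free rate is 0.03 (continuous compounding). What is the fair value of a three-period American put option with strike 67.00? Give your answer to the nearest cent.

Risk-neutral probability p = (e^0.03 − 0.8)/(1.3 − 0.8) = 0.2305/0.5000 = 0.4609
Terminal stock prices: S_uuu = 120.8, S_uud = 74.36, S_udd = 45.76, S_ddd = 28.16
Terminal payoffs (K − S): max(-53.84, 0) = 0, max(-7.36, 0) = 0, max(21.24, 0) = 21.24, max(38.84, 0) = 38.84
Node uu (S = 92.95): continuation = e^(−0.03)·[0.4609·0.0000 + 0.5391·0.0000] = 0.0000; exercise value = 0.0000 ≤ continuation, so V_uu = 0.0000
Node ud (S = 57.2): continuation = e^(−0.03)·[0.4609·0.0000 + 0.5391·21.2400] = 11.1119; exercise value = 9.8000 ≤ continuation, so V_ud = 11.1119
Node dd (S = 35.2): continuation = e^(−0.03)·[0.4609·21.2400 + 0.5391·38.8400] = 29.8199; exercise value = 31.8000 > continuation, so V_dd = 31.8000 (exercise)
Node u (S = 71.5): continuation = e^(−0.03)·[0.4609·0.0000 + 0.5391·11.1119] = 5.8133; exercise value = 0.0000 ≤ continuation, so V_u = 5.8133
Node d (S = 44): continuation = e^(−0.03)·[0.4609·11.1119 + 0.5391·31.8000] = 21.6066; exercise value = 23.0000 > continuation, so V_d = 23.0000 (exercise)
Node 0 (S = 55): continuation = e^(−0.03)·[0.4609·5.8133 + 0.5391·23.0000] = 14.6328; exercise value = 12.0000 ≤ continuation, so V_0 = 14.6328

14.63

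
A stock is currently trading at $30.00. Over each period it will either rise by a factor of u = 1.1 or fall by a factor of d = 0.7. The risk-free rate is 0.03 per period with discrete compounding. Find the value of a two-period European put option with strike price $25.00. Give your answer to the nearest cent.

$0.81

Risk-neutral probability p = (1 + 0.03 − 0.7)/(1.1 − 0.7) = 0.3300/0.4000 = 0.8250
Terminal stock prices: S_uu = 36.3, S_ud = 23.1, S_dd = 14.7
Terminal payoffs (K − S): max(-11.3, 0) = 0, max(1.9, 0) = 1.9, max(10.3, 0) = 10.3
Node u (S = 33): V_u = 1/1.03·[0.8250·0.0000 + 0.1750·1.9000] = 0.3228
Node d (S = 21): V_d = 1/1.03·[0.8250·1.9000 + 0.1750·10.3000] = 3.2718
Node 0 (S = 30): V_0 = 1/1.03·[0.8250·0.3228 + 0.1750·3.2718] = 0.8145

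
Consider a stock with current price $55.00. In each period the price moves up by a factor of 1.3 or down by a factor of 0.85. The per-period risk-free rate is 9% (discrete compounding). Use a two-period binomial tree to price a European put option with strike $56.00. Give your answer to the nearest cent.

Risk-neutral probability p = (1 + 0.09 − 0.85)/(1.3 − 0.85) = 0.2400/0.4500 = 0.5333
Terminal stock prices: S_uu = 92.95, S_ud = 60.77, S_dd = 39.74
Terminal payoffs (K − S): max(-36.95, 0) = 0, max(-4.775, 0) = 0, max(16.26, 0) = 16.26
Node u (S = 71.5): V_u = 1/1.09·[0.5333·0.0000 + 0.4667·0.0000] = 0.0000
Node d (S = 46.75): V_d = 1/1.09·[0.5333·0.0000 + 0.4667·16.2625] = 6.9625
Node 0 (S = 55): V_0 = 1/1.09·[0.5333·0.0000 + 0.4667·6.9625] = 2.9809

$2.98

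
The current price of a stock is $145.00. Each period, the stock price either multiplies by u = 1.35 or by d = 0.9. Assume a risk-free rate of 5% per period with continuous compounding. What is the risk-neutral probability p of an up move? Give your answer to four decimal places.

Risk-neutral probability p = (e^0.05 − 0.9)/(1.35 − 0.9) = 0.1513/0.4500 = 0.3362

p = 0.3362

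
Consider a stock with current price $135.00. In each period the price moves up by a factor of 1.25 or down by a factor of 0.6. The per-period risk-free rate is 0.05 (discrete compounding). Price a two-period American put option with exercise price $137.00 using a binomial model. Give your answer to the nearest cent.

Risk-neutral probability p = (1 + 0.05 − 0.6)/(1.25 − 0.6) = 0.4500/0.6500 = 0.6923
Terminal stock prices: S_uu = 210.9, S_ud = 101.2, S_dd = 48.6
Terminal payoffs (K − S): max(-73.94, 0) = 0, max(35.75, 0) = 35.75, max(88.4, 0) = 88.4
Node u (S = 168.8): continuation = 1/1.05·[0.6923·0.0000 + 0.3077·35.7500] = 10.4762; exercise value = 0.0000 ≤ continuation, so V_u = 10.4762
Node d (S = 81): continuation = 1/1.05·[0.6923·35.7500 + 0.3077·88.4000] = 49.4762; exercise value = 56.0000 > continuation, so V_d = 56.0000 (exercise)
Node 0 (S = 135): continuation = 1/1.05·[0.6923·10.4762 + 0.3077·56.0000] = 23.3176; exercise value = 2.0000 ≤ continuation, so V_0 = 23.3176

$23.32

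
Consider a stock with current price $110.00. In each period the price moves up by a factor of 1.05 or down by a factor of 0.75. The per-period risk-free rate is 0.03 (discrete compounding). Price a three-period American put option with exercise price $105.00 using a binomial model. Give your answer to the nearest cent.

$3.28

Risk-neutral probability p = (1 + 0.03 − 0.75)/(1.05 − 0.75) = 0.2800/0.3000 = 0.9333
Terminal stock prices: S_uuu = 127.3, S_uud = 90.96, S_udd = 64.97, S_ddd = 46.41
Terminal payoffs (K − S): max(-22.34, 0) = 0, max(14.04, 0) = 14.04, max(40.03, 0) = 40.03, max(58.59, 0) = 58.59
Node uu (S = 121.3): continuation = 1/1.03·[0.9333·0.0000 + 0.0667·14.0437] = 0.9090; exercise value = 0.0000 ≤ continuation, so V_uu = 0.9090
Node ud (S = 86.62): continuation = 1/1.03·[0.9333·14.0437 + 0.0667·40.0312] = 15.3167; exercise value = 18.3750 > continuation, so V_ud = 18.3750 (exercise)
Node dd (S = 61.88): continuation = 1/1.03·[0.9333·40.0312 + 0.0667·58.5938] = 40.0667; exercise value = 43.1250 > continuation, so V_dd = 43.1250 (exercise)
Node u (S = 115.5): continuation = 1/1.03·[0.9333·0.9090 + 0.0667·18.3750] = 2.0130; exercise value = 0.0000 ≤ continuation, so V_u = 2.0130
Node d (S = 82.5): continuation = 1/1.03·[0.9333·18.3750 + 0.0667·43.1250] = 19.4417; exercise value = 22.5000 > continuation, so V_d = 22.5000 (exercise)
Node 0 (S = 110): continuation = 1/1.03·[0.9333·2.0130 + 0.0667·22.5000] = 3.2804; exercise value = 0.0000 ≤ continuation, so V_0 = 3.2804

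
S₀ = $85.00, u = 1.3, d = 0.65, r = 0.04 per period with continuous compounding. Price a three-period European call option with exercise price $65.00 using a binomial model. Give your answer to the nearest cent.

$34.35

Risk-neutral probability p = (e^0.04 − 0.65)/(1.3 − 0.65) = 0.3908/0.6500 = 0.6012
Terminal stock prices: S_uuu = 186.7, S_uud = 93.37, S_udd = 46.69, S_ddd = 23.34
Terminal payoffs (S − K): max(121.7, 0) = 121.7, max(28.37, 0) = 28.37, max(-18.31, 0) = 0, max(-41.66, 0) = 0
Node uu (S = 143.7): V_uu = e^(−0.04)·[0.6012·121.7450 + 0.3988·28.3725] = 81.1987
Node ud (S = 71.83): V_ud = e^(−0.04)·[0.6012·28.3725 + 0.3988·0.0000] = 16.3900
Node dd (S = 35.91): V_dd = e^(−0.04)·[0.6012·0.0000 + 0.3988·0.0000] = 0.0000
Node u (S = 110.5): V_u = e^(−0.04)·[0.6012·81.1987 + 0.3988·16.3900] = 53.1855
Node d (S = 55.25): V_d = e^(−0.04)·[0.6012·16.3900 + 0.3988·0.0000] = 9.4680
Node 0 (S = 85): V_0 = e^(−0.04)·[0.6012·53.1855 + 0.3988·9.4680] = 34.3512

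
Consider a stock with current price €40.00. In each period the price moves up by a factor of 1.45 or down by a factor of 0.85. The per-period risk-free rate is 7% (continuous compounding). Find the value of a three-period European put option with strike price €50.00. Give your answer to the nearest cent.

€8.02

Risk-neutral probability p = (e^0.07 − 0.85)/(1.45 − 0.85) = 0.2225/0.6000 = 0.3708
Terminal stock prices: S_uuu = 121.9, S_uud = 71.48, S_udd = 41.9, S_ddd = 24.56
Terminal payoffs (K − S): max(-71.94, 0) = 0, max(-21.48, 0) = 0, max(8.095, 0) = 8.095, max(25.44, 0) = 25.44
Node uu (S = 84.1): V_uu = e^(−0.07)·[0.3708·0.0000 + 0.6292·0.0000] = 0.0000
Node ud (S = 49.3): V_ud = e^(−0.07)·[0.3708·0.0000 + 0.6292·8.0950] = 4.7487
Node dd (S = 28.9): V_dd = e^(−0.07)·[0.3708·8.0950 + 0.6292·25.4350] = 17.7197
Node u (S = 58): V_u = e^(−0.07)·[0.3708·0.0000 + 0.6292·4.7487] = 2.7857
Node d (S = 34): V_d = e^(−0.07)·[0.3708·4.7487 + 0.6292·17.7197] = 12.0367
Node 0 (S = 40): V_0 = e^(−0.07)·[0.3708·2.7857 + 0.6292·12.0367] = 8.0241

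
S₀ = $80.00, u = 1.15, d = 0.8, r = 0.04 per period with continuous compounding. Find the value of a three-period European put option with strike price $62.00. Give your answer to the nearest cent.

Risk-neutral probability p = (e^0.04 − 0.8)/(1.15 − 0.8) = 0.2408/0.3500 = 0.6880
Terminal stock prices: S_uuu = 121.7, S_uud = 84.64, S_udd = 58.88, S_ddd = 40.96
Terminal payoffs (K − S): max(-59.67, 0) = 0, max(-22.64, 0) = 0, max(3.12, 0) = 3.12, max(21.04, 0) = 21.04
Node uu (S = 105.8): V_uu = e^(−0.04)·[0.6880·0.0000 + 0.3120·0.0000] = 0.0000
Node ud (S = 73.6): V_ud = e^(−0.04)·[0.6880·0.0000 + 0.3120·3.1200] = 0.9352
Node dd (S = 51.2): V_dd = e^(−0.04)·[0.6880·3.1200 + 0.3120·21.0400] = 8.3689
Node u (S = 92): V_u = e^(−0.04)·[0.6880·0.0000 + 0.3120·0.9352] = 0.2803
Node d (S = 64): V_d = e^(−0.04)·[0.6880·0.9352 + 0.3120·8.3689] = 3.1267
Node 0 (S = 80): V_0 = e^(−0.04)·[0.6880·0.2803 + 0.3120·3.1267] = 1.1225

$1.12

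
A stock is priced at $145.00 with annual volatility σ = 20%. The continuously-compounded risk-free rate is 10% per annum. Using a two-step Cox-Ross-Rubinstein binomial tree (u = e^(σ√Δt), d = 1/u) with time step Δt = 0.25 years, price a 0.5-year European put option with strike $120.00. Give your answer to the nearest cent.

$0.19

CRR parameters: u = e^(σ√Δt) = e^(0.2·√0.25) = 1.1052, d = 1/u = 0.9048
Per-period rate: rΔt = 0.1·0.25 = 0.025, so R = e^0.025 = 1.0253
Risk-neutral probability p = (e^0.025 − 0.9048)/(1.1052 − 0.9048) = 0.1205/0.2003 = 0.6014
Terminal stock prices: S_uu = 177.1, S_ud = 145, S_dd = 118.7
Terminal payoffs (K − S): max(-57.1, 0) = 0, max(-25, 0) = 0, max(1.284, 0) = 1.284
Node u (S = 160.2): V_u = e^(−0.025)·[0.6014·0.0000 + 0.3986·0.0000] = 0.0000
Node d (S = 131.2): V_d = e^(−0.025)·[0.6014·0.0000 + 0.3986·1.2840] = 0.4992
Node 0 (S = 145): V_0 = e^(−0.025)·[0.6014·0.0000 + 0.3986·0.4992] = 0.1941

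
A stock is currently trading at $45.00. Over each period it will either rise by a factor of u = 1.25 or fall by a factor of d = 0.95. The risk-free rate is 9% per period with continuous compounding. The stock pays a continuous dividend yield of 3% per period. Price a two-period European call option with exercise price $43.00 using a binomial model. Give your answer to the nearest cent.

Per-period risk-free factor R = e^0.09 = 1.0942; dividend-adjusted growth = e^(0.09−0.03) = 1.0618.
Risk-neutral probability p = (1.0618 − 0.95)/(1.25 − 0.95) = 0.1118/0.3000 = 0.3728
Terminal stock prices: S_uu = 70.31, S_ud = 53.44, S_dd = 40.61
Terminal payoffs (S − K): max(27.31, 0) = 27.31, max(10.44, 0) = 10.44, max(-2.388, 0) = 0
Node u (S = 56.25): V_u = e^(−0.09)·[0.3728·27.3125 + 0.6272·10.4375] = 15.2885
Node d (S = 42.75): V_d = e^(−0.09)·[0.3728·10.4375 + 0.6272·0.0000] = 3.5561
Node 0 (S = 45): V_0 = e^(−0.09)·[0.3728·15.2885 + 0.6272·3.5561] = 7.2473

$7.25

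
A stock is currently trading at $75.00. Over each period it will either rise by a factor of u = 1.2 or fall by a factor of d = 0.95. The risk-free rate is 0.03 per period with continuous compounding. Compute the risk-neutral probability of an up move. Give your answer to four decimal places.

Risk-neutral probability p = (e^0.03 − 0.95)/(1.2 − 0.95) = 0.0805/0.2500 = 0.3218

p = 0.3218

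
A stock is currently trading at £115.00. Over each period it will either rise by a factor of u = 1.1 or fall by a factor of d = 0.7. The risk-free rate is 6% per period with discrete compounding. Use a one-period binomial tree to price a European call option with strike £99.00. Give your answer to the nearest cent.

Risk-neutral probability p = (1 + 0.06 − 0.7)/(1.1 − 0.7) = 0.3600/0.4000 = 0.9000
Terminal stock prices: S_u = 126.5, S_d = 80.5
Terminal payoffs (S − K): max(27.5, 0) = 27.5, max(-18.5, 0) = 0
Node 0 (S = 115): V_0 = 1/1.06·[0.9000·27.5000 + 0.1000·0.0000] = 23.3491

£23.35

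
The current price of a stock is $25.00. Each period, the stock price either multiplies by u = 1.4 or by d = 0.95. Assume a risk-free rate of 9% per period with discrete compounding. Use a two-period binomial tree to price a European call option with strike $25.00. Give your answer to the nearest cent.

$4.93

Risk-neutral probability p = (1 + 0.09 − 0.95)/(1.4 − 0.95) = 0.1400/0.4500 = 0.3111
Terminal stock prices: S_uu = 49, S_ud = 33.25, S_dd = 22.56
Terminal payoffs (S − K): max(24, 0) = 24, max(8.25, 0) = 8.25, max(-2.438, 0) = 0
Node u (S = 35): V_u = 1/1.09·[0.3111·24.0000 + 0.6889·8.2500] = 12.0642
Node d (S = 23.75): V_d = 1/1.09·[0.3111·8.2500 + 0.6889·0.0000] = 2.3547
Node 0 (S = 25): V_0 = 1/1.09·[0.3111·12.0642 + 0.6889·2.3547] = 4.9316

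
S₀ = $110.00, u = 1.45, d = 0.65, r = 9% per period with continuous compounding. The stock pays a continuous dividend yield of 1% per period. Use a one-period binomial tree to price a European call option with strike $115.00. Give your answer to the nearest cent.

Per-period risk-free factor R = e^0.09 = 1.0942; dividend-adjusted growth = e^(0.09−0.01) = 1.0833.
Risk-neutral probability p = (1.0833 − 0.65)/(1.45 − 0.65) = 0.4333/0.8000 = 0.5416
Terminal stock prices: S_u = 159.5, S_d = 71.5
Terminal payoffs (S − K): max(44.5, 0) = 44.5, max(-43.5, 0) = 0
Node 0 (S = 110): V_0 = e^(−0.09)·[0.5416·44.5000 + 0.4584·0.0000] = 22.0272

$22.03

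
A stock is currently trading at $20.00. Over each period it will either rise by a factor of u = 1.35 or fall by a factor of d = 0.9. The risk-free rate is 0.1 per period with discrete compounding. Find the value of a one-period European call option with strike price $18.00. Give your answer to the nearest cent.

$3.64

Risk-neutral probability p = (1 + 0.1 − 0.9)/(1.35 − 0.9) = 0.2000/0.4500 = 0.4444
Terminal stock prices: S_u = 27, S_d = 18
Terminal payoffs (S − K): max(9, 0) = 9, max(0, 0) = 0
Node 0 (S = 20): V_0 = 1/1.1·[0.4444·9.0000 + 0.5556·0.0000] = 3.6364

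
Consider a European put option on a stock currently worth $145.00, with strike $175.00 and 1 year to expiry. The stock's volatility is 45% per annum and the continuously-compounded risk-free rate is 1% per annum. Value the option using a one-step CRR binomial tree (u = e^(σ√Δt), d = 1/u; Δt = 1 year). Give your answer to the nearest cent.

CRR parameters: u = e^(σ√Δt) = e^(0.45·√1) = 1.5683, d = 1/u = 0.6376
Per-period rate: rΔt = 0.01·1 = 0.01, so R = e^0.01 = 1.0101
Risk-neutral probability p = (e^0.01 − 0.6376)/(1.5683 − 0.6376) = 0.3724/0.9307 = 0.4002
Terminal stock prices: S_u = 227.4, S_d = 92.46
Terminal payoffs (K − S): max(-52.41, 0) = 0, max(82.54, 0) = 82.54
Node 0 (S = 145): V_0 = e^(−0.01)·[0.4002·0.0000 + 0.5998·82.5439] = 49.0205

$49.02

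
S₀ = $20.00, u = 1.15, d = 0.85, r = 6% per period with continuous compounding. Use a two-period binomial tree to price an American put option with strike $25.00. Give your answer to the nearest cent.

$5.00

Risk-neutral probability p = (e^0.06 − 0.85)/(1.15 − 0.85) = 0.2118/0.3000 = 0.7061
Terminal stock prices: S_uu = 26.45, S_ud = 19.55, S_dd = 14.45
Terminal payoffs (K − S): max(-1.45, 0) = 0, max(5.45, 0) = 5.45, max(10.55, 0) = 10.55
Node u (S = 23): continuation = e^(−0.06)·[0.7061·0.0000 + 0.2939·5.4500] = 1.5084; exercise value = 2.0000 > continuation, so V_u = 2.0000 (exercise)
Node d (S = 17): continuation = e^(−0.06)·[0.7061·5.4500 + 0.2939·10.5500] = 6.5441; exercise value = 8.0000 > continuation, so V_d = 8.0000 (exercise)
Node 0 (S = 20): continuation = e^(−0.06)·[0.7061·2.0000 + 0.2939·8.0000] = 3.5441; exercise value = 5.0000 > continuation, so V_0 = 5.0000 (exercise)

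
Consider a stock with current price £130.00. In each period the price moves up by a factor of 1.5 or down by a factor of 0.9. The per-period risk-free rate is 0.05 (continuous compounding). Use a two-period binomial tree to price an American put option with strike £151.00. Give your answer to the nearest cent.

Risk-neutral probability p = (e^0.05 − 0.9)/(1.5 − 0.9) = 0.1513/0.6000 = 0.2521
Terminal stock prices: S_uu = 292.5, S_ud = 175.5, S_dd = 105.3
Terminal payoffs (K − S): max(-141.5, 0) = 0, max(-24.5, 0) = 0, max(45.7, 0) = 45.7
Node u (S = 195): continuation = e^(−0.05)·[0.2521·0.0000 + 0.7479·0.0000] = 0.0000; exercise value = 0.0000 ≤ continuation, so V_u = 0.0000
Node d (S = 117): continuation = e^(−0.05)·[0.2521·0.0000 + 0.7479·45.7000] = 32.5113; exercise value = 34.0000 > continuation, so V_d = 34.0000 (exercise)
Node 0 (S = 130): continuation = e^(−0.05)·[0.2521·0.0000 + 0.7479·34.0000] = 24.1878; exercise value = 21.0000 ≤ continuation, so V_0 = 24.1878

£24.19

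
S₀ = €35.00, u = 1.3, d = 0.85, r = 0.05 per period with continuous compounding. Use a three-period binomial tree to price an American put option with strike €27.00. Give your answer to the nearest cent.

€0.80

Risk-neutral probability p = (e^0.05 − 0.85)/(1.3 − 0.85) = 0.2013/0.4500 = 0.4473
Terminal stock prices: S_uuu = 76.89, S_uud = 50.28, S_udd = 32.87, S_ddd = 21.49
Terminal payoffs (K − S): max(-49.89, 0) = 0, max(-23.28, 0) = 0, max(-5.874, 0) = 0, max(5.506, 0) = 5.506
Node uu (S = 59.15): continuation = e^(−0.05)·[0.4473·0.0000 + 0.5527·0.0000] = 0.0000; exercise value = 0.0000 ≤ continuation, so V_uu = 0.0000
Node ud (S = 38.67): continuation = e^(−0.05)·[0.4473·0.0000 + 0.5527·0.0000] = 0.0000; exercise value = 0.0000 ≤ continuation, so V_ud = 0.0000
Node dd (S = 25.29): continuation = e^(−0.05)·[0.4473·0.0000 + 0.5527·5.5056] = 2.8947; exercise value = 1.7125 ≤ continuation, so V_dd = 2.8947
Node u (S = 45.5): continuation = e^(−0.05)·[0.4473·0.0000 + 0.5527·0.0000] = 0.0000; exercise value = 0.0000 ≤ continuation, so V_u = 0.0000
Node d (S = 29.75): continuation = e^(−0.05)·[0.4473·0.0000 + 0.5527·2.8947] = 1.5220; exercise value = 0.0000 ≤ continuation, so V_d = 1.5220
Node 0 (S = 35): continuation = e^(−0.05)·[0.4473·0.0000 + 0.5527·1.5220] = 0.8002; exercise value = 0.0000 ≤ continuation, so V_0 = 0.8002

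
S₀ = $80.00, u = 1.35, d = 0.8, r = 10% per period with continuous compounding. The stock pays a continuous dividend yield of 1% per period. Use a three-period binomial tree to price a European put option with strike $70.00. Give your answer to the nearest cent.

Per-period risk-free factor R = e^0.1 = 1.1052; dividend-adjusted growth = e^(0.1−0.01) = 1.0942.
Risk-neutral probability p = (1.0942 − 0.8)/(1.35 − 0.8) = 0.2942/0.5500 = 0.5349
Terminal stock prices: S_uuu = 196.8, S_uud = 116.6, S_udd = 69.12, S_ddd = 40.96
Terminal payoffs (K − S): max(-126.8, 0) = 0, max(-46.64, 0) = 0, max(0.88, 0) = 0.88, max(29.04, 0) = 29.04
Node uu (S = 145.8): V_uu = e^(−0.1)·[0.5349·0.0000 + 0.4651·0.0000] = 0.0000
Node ud (S = 86.4): V_ud = e^(−0.1)·[0.5349·0.0000 + 0.4651·0.8800] = 0.3704
Node dd (S = 51.2): V_dd = e^(−0.1)·[0.5349·0.8800 + 0.4651·29.0400] = 12.6481
Node u (S = 108): V_u = e^(−0.1)·[0.5349·0.0000 + 0.4651·0.3704] = 0.1559
Node d (S = 64): V_d = e^(−0.1)·[0.5349·0.3704 + 0.4651·12.6481] = 5.5025
Node 0 (S = 80): V_0 = e^(−0.1)·[0.5349·0.1559 + 0.4651·5.5025] = 2.3913

$2.39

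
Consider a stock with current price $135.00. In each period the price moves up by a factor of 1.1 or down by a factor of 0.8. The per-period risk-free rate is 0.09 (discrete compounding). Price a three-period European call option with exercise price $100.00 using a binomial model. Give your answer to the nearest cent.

Risk-neutral probability p = (1 + 0.09 − 0.8)/(1.1 − 0.8) = 0.2900/0.3000 = 0.9667
Terminal stock prices: S_uuu = 179.7, S_uud = 130.7, S_udd = 95.04, S_ddd = 69.12
Terminal payoffs (S − K): max(79.69, 0) = 79.69, max(30.68, 0) = 30.68, max(-4.96, 0) = 0, max(-30.88, 0) = 0
Node uu (S = 163.4): V_uu = 1/1.09·[0.9667·79.6850 + 0.0333·30.6800] = 71.6069
Node ud (S = 118.8): V_ud = 1/1.09·[0.9667·30.6800 + 0.0333·0.0000] = 27.2086
Node dd (S = 86.4): V_dd = 1/1.09·[0.9667·0.0000 + 0.0333·0.0000] = 0.0000
Node u (S = 148.5): V_u = 1/1.09·[0.9667·71.6069 + 0.0333·27.2086] = 64.3366
Node d (S = 108): V_d = 1/1.09·[0.9667·27.2086 + 0.0333·0.0000] = 24.1299
Node 0 (S = 135): V_0 = 1/1.09·[0.9667·64.3366 + 0.0333·24.1299] = 57.7949

$57.79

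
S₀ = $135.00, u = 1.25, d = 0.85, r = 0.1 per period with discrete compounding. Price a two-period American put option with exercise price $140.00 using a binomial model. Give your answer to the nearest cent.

Risk-neutral probability p = (1 + 0.1 − 0.85)/(1.25 − 0.85) = 0.2500/0.4000 = 0.6250
Terminal stock prices: S_uu = 210.9, S_ud = 143.4, S_dd = 97.54
Terminal payoffs (K − S): max(-70.94, 0) = 0, max(-3.438, 0) = 0, max(42.46, 0) = 42.46
Node u (S = 168.8): continuation = 1/1.1·[0.6250·0.0000 + 0.3750·0.0000] = 0.0000; exercise value = 0.0000 ≤ continuation, so V_u = 0.0000
Node d (S = 114.8): continuation = 1/1.1·[0.6250·0.0000 + 0.3750·42.4625] = 14.4759; exercise value = 25.2500 > continuation, so V_d = 25.2500 (exercise)
Node 0 (S = 135): continuation = 1/1.1·[0.6250·0.0000 + 0.3750·25.2500] = 8.6080; exercise value = 5.0000 ≤ continuation, so V_0 = 8.6080

$8.61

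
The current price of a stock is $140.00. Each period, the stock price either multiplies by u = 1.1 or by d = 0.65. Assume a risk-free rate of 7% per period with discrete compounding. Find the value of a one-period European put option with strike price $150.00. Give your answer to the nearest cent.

Risk-neutral probability p = (1 + 0.07 − 0.65)/(1.1 − 0.65) = 0.4200/0.4500 = 0.9333
Terminal stock prices: S_u = 154, S_d = 91
Terminal payoffs (K − S): max(-4, 0) = 0, max(59, 0) = 59
Node 0 (S = 140): V_0 = 1/1.07·[0.9333·0.0000 + 0.0667·59.0000] = 3.6760

$3.68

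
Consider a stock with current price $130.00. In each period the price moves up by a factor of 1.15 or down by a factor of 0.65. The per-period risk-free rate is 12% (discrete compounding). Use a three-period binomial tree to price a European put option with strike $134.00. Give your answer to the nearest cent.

Risk-neutral probability p = (1 + 0.12 − 0.65)/(1.15 − 0.65) = 0.4700/0.5000 = 0.9400
Terminal stock prices: S_uuu = 197.7, S_uud = 111.8, S_udd = 63.16, S_ddd = 35.7
Terminal payoffs (K − S): max(-63.71, 0) = 0, max(22.25, 0) = 22.25, max(70.84, 0) = 70.84, max(98.3, 0) = 98.3
Node uu (S = 171.9): V_uu = 1/1.12·[0.9400·0.0000 + 0.0600·22.2488] = 1.1919
Node ud (S = 97.17): V_ud = 1/1.12·[0.9400·22.2488 + 0.0600·70.8362] = 22.4679
Node dd (S = 54.93): V_dd = 1/1.12·[0.9400·70.8362 + 0.0600·98.2987] = 64.7179
Node u (S = 149.5): V_u = 1/1.12·[0.9400·1.1919 + 0.0600·22.4679] = 2.2040
Node d (S = 84.5): V_d = 1/1.12·[0.9400·22.4679 + 0.0600·64.7179] = 22.3240
Node 0 (S = 130): V_0 = 1/1.12·[0.9400·2.2040 + 0.0600·22.3240] = 3.0457

$3.05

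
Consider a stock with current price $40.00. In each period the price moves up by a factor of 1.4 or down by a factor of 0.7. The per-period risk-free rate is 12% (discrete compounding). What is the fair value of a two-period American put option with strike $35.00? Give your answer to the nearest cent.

$2.50

Risk-neutral probability p = (1 + 0.12 − 0.7)/(1.4 − 0.7) = 0.4200/0.7000 = 0.6000
Terminal stock prices: S_uu = 78.4, S_ud = 39.2, S_dd = 19.6
Terminal payoffs (K − S): max(-43.4, 0) = 0, max(-4.2, 0) = 0, max(15.4, 0) = 15.4
Node u (S = 56): continuation = 1/1.12·[0.6000·0.0000 + 0.4000·0.0000] = 0.0000; exercise value = 0.0000 ≤ continuation, so V_u = 0.0000
Node d (S = 28): continuation = 1/1.12·[0.6000·0.0000 + 0.4000·15.4000] = 5.5000; exercise value = 7.0000 > continuation, so V_d = 7.0000 (exercise)
Node 0 (S = 40): continuation = 1/1.12·[0.6000·0.0000 + 0.4000·7.0000] = 2.5000; exercise value = 0.0000 ≤ continuation, so V_0 = 2.5000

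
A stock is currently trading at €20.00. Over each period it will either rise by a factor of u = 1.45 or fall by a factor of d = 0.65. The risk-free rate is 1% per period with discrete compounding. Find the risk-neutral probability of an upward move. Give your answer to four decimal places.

Risk-neutral probability p = (1 + 0.01 − 0.65)/(1.45 − 0.65) = 0.3600/0.8000 = 0.4500

p = 0.4500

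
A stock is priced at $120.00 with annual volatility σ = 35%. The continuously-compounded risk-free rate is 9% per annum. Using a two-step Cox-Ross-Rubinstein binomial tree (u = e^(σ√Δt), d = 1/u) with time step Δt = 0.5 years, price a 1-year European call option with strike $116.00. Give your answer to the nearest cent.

CRR parameters: u = e^(σ√Δt) = e^(0.35·√0.5) = 1.2808, d = 1/u = 0.7808
Per-period rate: rΔt = 0.09·0.5 = 0.045, so R = e^0.045 = 1.0460
Risk-neutral probability p = (e^0.045 − 0.7808)/(1.2808 − 0.7808) = 0.2653/0.5000 = 0.5305
Terminal stock prices: S_uu = 196.9, S_ud = 120, S_dd = 73.15
Terminal payoffs (S − K): max(80.85, 0) = 80.85, max(4, 0) = 4, max(-42.85, 0) = 0
Node u (S = 153.7): V_u = e^(−0.045)·[0.5305·80.8548 + 0.4695·4.0000] = 42.8007
Node d (S = 93.69): V_d = e^(−0.045)·[0.5305·4.0000 + 0.4695·0.0000] = 2.0286
Node 0 (S = 120): V_0 = e^(−0.045)·[0.5305·42.8007 + 0.4695·2.0286] = 22.6168

$22.62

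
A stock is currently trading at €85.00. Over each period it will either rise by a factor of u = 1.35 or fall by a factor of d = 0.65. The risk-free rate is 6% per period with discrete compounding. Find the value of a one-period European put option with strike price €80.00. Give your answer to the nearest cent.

Risk-neutral probability p = (1 + 0.06 − 0.65)/(1.35 − 0.65) = 0.4100/0.7000 = 0.5857
Terminal stock prices: S_u = 114.8, S_d = 55.25
Terminal payoffs (K − S): max(-34.75, 0) = 0, max(24.75, 0) = 24.75
Node 0 (S = 85): V_0 = 1/1.06·[0.5857·0.0000 + 0.4143·24.7500] = 9.6732

€9.67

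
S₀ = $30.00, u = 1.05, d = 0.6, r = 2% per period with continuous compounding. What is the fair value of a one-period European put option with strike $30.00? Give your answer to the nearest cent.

$0.78

Risk-neutral probability p = (e^0.02 − 0.6)/(1.05 − 0.6) = 0.4202/0.4500 = 0.9338
Terminal stock prices: S_u = 31.5, S_d = 18
Terminal payoffs (K − S): max(-1.5, 0) = 0, max(12, 0) = 12
Node 0 (S = 30): V_0 = e^(−0.02)·[0.9338·0.0000 + 0.0662·12.0000] = 0.7789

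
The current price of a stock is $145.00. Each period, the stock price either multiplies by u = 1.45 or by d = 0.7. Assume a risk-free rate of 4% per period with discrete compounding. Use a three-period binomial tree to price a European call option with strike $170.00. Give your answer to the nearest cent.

Risk-neutral probability p = (1 + 0.04 − 0.7)/(1.45 − 0.7) = 0.3400/0.7500 = 0.4533
Terminal stock prices: S_uuu = 442.1, S_uud = 213.4, S_udd = 103, S_ddd = 49.73
Terminal payoffs (S − K): max(272.1, 0) = 272.1, max(43.4, 0) = 43.4, max(-66.98, 0) = 0, max(-120.3, 0) = 0
Node uu (S = 304.9): V_uu = 1/1.04·[0.4533·272.0506 + 0.5467·43.4038] = 141.4010
Node ud (S = 147.2): V_ud = 1/1.04·[0.4533·43.4038 + 0.5467·0.0000] = 18.9196
Node dd (S = 71.05): V_dd = 1/1.04·[0.4533·0.0000 + 0.5467·0.0000] = 0.0000
Node u (S = 210.2): V_u = 1/1.04·[0.4533·141.4010 + 0.5467·18.9196] = 71.5812
Node d (S = 101.5): V_d = 1/1.04·[0.4533·18.9196 + 0.5467·0.0000] = 8.2470
Node 0 (S = 145): V_0 = 1/1.04·[0.4533·71.5812 + 0.5467·8.2470] = 35.5370

$35.54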